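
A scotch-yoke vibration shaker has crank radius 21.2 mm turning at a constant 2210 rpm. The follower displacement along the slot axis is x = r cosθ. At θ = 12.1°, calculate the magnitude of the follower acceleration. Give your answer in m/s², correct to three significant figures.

ω = 231.4 rad/s (from 2210 rpm).
x = r cosθ ⇒ ẍ = −rω² cosθ (ω constant).
|a| = rω²|cosθ| = 0.0212·(231.4)²·|cos 12.1°| = 1110.2 m/s².

1110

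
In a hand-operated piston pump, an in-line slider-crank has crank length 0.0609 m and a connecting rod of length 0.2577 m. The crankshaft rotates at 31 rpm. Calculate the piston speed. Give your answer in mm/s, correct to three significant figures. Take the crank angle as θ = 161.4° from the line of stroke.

48.9

ω = 2π·31/60 = 3.246 rad/s
For an in-line slider-crank, x = r cosθ + √(L² − r² sin²θ), so v = −rω sinθ·[1 + r cosθ/√(L² − r² sin²θ)].
With r = 0.0609 m, L = 0.2577 m, θ = 161.4°: √(L² − r² sin²θ) = 0.25697 m.
v = −0.0609·3.246·0.31896·[1 + 0.0609·-0.94777/0.25697] = -0.048894 m/s.
|v| = 0.048894 m/s = 48.894 mm/s.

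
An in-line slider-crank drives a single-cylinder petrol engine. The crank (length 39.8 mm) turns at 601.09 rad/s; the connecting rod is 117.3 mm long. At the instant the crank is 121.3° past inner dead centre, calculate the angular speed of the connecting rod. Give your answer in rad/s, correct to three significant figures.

111

ω = 601.1 rad/s
The rod makes angle φ with the slider axis where L sinφ = r sinθ; differentiating, L cosφ·φ̇ = r ω cosθ.
L cosφ = √(L² − r² sin²θ) = 0.11226 m.
|ω_rod| = r ω |cosθ| / √(L² − r² sin²θ) = 0.0398·601.1·0.51952/0.11226 = 110.71 rad/s.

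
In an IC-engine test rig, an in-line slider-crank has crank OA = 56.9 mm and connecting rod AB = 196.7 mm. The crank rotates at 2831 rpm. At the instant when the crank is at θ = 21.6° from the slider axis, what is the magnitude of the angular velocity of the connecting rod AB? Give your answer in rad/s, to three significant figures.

80.2

ω = 296.5 rad/s (converted from 2831 rpm).
The rod makes angle φ with the slider axis where L sinφ = r sinθ; differentiating, L cosφ·φ̇ = r ω cosθ.
L cosφ = √(L² − r² sin²θ) = 0.19558 m.
|ω_rod| = r ω |cosθ| / √(L² − r² sin²θ) = 0.0569·296.5·0.92978/0.19558 = 80.192 rad/s.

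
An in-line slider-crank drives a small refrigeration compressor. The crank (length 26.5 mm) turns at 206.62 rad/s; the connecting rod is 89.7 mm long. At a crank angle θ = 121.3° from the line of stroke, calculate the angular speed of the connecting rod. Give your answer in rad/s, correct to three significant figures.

ω = 206.6 rad/s
The rod makes angle φ with the slider axis where L sinφ = r sinθ; differentiating, L cosφ·φ̇ = r ω cosθ.
L cosφ = √(L² − r² sin²θ) = 0.086795 m.
|ω_rod| = r ω |cosθ| / √(L² − r² sin²θ) = 0.0265·206.6·0.51952/0.086795 = 32.774 rad/s.

32.8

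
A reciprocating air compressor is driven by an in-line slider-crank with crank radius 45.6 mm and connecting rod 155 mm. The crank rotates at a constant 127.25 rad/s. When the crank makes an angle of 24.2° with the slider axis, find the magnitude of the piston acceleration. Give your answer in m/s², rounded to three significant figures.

821

ω = 127.2 rad/s
x(θ) = r cosθ + √(L² − r² sin²θ); with ω constant, a = ω²·d²x/dθ².
d²x/dθ² = −r cosθ − r²(cos2θ)/√u − r⁴ sin²2θ/(4u^{3/2}),  u = L² − r² sin²θ = 0.0236756 m².
Substituting r = 0.0456 m, L = 0.155 m, θ = 24.2°: d²x/dθ² = -0.050731 m.
a = ω²·d²x/dθ² = (127.2)²·(-0.050731) = -821.46 m/s²;  |a| = 821.46 m/s².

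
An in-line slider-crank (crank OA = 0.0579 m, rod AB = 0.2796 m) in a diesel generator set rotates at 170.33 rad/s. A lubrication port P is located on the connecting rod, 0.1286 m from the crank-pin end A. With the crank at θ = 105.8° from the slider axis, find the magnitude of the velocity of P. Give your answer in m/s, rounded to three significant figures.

ω = 170.3 rad/s.  Crank-pin speed |V_A| = rω = 9.8621 m/s, perpendicular to OA.
Rod angle: sinφ = −(r/L) sinθ ⇒ φ = -11.494°; ω_rod = −rω cosθ/√(L²−r²sin²θ) = +9.8005 rad/s.
V_P = V_A + ω_rod × AP, with AP = 0.1286 m along the rod.
Components: V_Px = −rω sinθ − a·ω_rod·sinφ = -9.2384 m/s;  V_Py = rω cosθ + a·ω_rod·cosφ = -1.4502 m/s.
|V_P| = √(V_Px² + V_Py²) = 9.3515 m/s.

9.35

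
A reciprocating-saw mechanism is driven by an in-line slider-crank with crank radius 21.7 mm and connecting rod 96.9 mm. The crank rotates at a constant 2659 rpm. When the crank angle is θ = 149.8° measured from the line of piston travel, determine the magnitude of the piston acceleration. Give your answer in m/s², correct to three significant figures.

1260

ω = 2π·2659/60 = 278.4 rad/s
x(θ) = r cosθ + √(L² − r² sin²θ); with ω constant, a = ω²·d²x/dθ².
d²x/dθ² = −r cosθ − r²(cos2θ)/√u − r⁴ sin²2θ/(4u^{3/2}),  u = L² − r² sin²θ = 0.00927046 m².
Substituting r = 0.0217 m, L = 0.0969 m, θ = 149.8°: d²x/dθ² = +0.016292 m.
a = ω²·d²x/dθ² = (278.4)²·(+0.016292) = +1263.2 m/s²;  |a| = 1263.2 m/s².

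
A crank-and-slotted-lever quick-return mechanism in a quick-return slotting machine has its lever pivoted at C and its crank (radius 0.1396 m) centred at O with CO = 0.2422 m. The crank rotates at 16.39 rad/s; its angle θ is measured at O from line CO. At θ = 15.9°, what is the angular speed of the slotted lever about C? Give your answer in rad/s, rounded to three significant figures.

5.95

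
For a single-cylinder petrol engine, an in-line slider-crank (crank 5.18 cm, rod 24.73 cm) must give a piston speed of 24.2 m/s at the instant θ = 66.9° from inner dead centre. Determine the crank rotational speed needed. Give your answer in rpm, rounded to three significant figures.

4480

For an in-line slider-crank, |v_piston| = rω|sinθ|·[1 + r cosθ/√(L² − r² sin²θ)].
With r = 0.0518 m, L = 0.2473 m, θ = 66.9°: the bracketed kinematic factor |dx/dθ| = 0.051637 m.
ω = v/|dx/dθ| = 24.2/0.051637 = 468.66 rad/s.
N = 60ω/(2π) = 4475.3 rpm.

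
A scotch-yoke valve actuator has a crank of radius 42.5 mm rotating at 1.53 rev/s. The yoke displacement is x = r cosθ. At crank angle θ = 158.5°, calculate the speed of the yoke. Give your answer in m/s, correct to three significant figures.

ω = 9.613 rad/s (from 1.53 rev/s).
x = r cosθ ⇒ ẋ = −rω sinθ.
|v| = rω|sinθ| = 0.0425·9.613·|sin 158.5°| = 0.14974 m/s.

0.150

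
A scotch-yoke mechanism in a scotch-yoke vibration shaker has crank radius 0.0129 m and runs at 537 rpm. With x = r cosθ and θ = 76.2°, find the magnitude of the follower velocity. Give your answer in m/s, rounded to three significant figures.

0.704

ω = 56.23 rad/s (from 537 rpm).
x = r cosθ ⇒ ẋ = −rω sinθ.
|v| = rω|sinθ| = 0.0129·56.23·|sin 76.2°| = 0.70449 m/s.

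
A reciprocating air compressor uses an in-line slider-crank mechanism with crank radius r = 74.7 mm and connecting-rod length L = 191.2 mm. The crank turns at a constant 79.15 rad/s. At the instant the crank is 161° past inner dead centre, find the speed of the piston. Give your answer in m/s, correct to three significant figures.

ω = 79.15 rad/s
For an in-line slider-crank, x = r cosθ + √(L² − r² sin²θ), so v = −rω sinθ·[1 + r cosθ/√(L² − r² sin²θ)].
With r = 0.0747 m, L = 0.1912 m, θ = 161°: √(L² − r² sin²θ) = 0.18965 m.
v = −0.0747·79.15·0.32557·[1 + 0.0747·-0.94552/0.18965] = -1.208 m/s.
|v| = 1.208 m/s.

1.21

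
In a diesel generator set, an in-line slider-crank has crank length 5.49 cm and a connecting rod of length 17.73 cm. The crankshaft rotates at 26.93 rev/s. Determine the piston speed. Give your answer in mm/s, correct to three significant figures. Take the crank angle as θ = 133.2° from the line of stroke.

ω = 2π·26.9 = 169.2 rad/s
For an in-line slider-crank, x = r cosθ + √(L² − r² sin²θ), so v = −rω sinθ·[1 + r cosθ/√(L² − r² sin²θ)].
With r = 0.0549 m, L = 0.1773 m, θ = 133.2°: √(L² − r² sin²θ) = 0.17272 m.
v = −0.0549·169.2·0.72897·[1 + 0.0549·-0.68455/0.17272] = -5.2983 m/s.
|v| = 5.2983 m/s = 5298.3 mm/s.

5300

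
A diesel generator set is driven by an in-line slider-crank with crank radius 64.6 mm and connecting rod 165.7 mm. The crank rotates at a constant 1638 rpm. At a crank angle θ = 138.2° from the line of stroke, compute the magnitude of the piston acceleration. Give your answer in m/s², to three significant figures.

ω = 2π·1638/60 = 171.5 rad/s
x(θ) = r cosθ + √(L² − r² sin²θ); with ω constant, a = ω²·d²x/dθ².
d²x/dθ² = −r cosθ − r²(cos2θ)/√u − r⁴ sin²2θ/(4u^{3/2}),  u = L² − r² sin²θ = 0.0256025 m².
Substituting r = 0.0646 m, L = 0.1657 m, θ = 138.2°: d²x/dθ² = +0.044201 m.
a = ω²·d²x/dθ² = (171.5)²·(+0.044201) = +1300.5 m/s²;  |a| = 1300.5 m/s².

1300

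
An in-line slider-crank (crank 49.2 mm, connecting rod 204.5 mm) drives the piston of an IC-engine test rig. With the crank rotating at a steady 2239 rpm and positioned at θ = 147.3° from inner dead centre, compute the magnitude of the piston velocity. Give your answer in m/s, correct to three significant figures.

4.96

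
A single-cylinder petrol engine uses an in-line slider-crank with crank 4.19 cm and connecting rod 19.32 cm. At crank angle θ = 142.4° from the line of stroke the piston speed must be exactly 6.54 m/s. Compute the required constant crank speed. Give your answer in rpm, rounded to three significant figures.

For an in-line slider-crank, |v_piston| = rω|sinθ|·[1 + r cosθ/√(L² − r² sin²θ)].
With r = 0.0419 m, L = 0.1932 m, θ = 142.4°: the bracketed kinematic factor |dx/dθ| = 0.021133 m.
ω = v/|dx/dθ| = 6.54/0.021133 = 309.46 rad/s.
N = 60ω/(2π) = 2955.2 rpm.

2960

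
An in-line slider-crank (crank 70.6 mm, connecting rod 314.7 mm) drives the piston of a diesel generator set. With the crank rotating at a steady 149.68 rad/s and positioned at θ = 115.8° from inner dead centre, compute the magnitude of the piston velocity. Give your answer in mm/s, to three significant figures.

8570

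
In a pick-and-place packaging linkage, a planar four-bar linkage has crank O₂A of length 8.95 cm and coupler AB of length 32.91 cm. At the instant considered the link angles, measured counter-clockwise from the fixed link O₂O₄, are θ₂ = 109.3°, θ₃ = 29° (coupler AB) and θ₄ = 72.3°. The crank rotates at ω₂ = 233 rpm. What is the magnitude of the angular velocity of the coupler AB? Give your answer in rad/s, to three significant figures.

ω₂ = 24.4 rad/s (from 233 rpm).
Differentiating the loop-closure r₂e^{iθ₂}+r₃e^{iθ₃}=r₁+r₄e^{iθ₄} gives r₂ω₂e^{iθ₂}+r₃ω₃e^{iθ₃}=r₄ω₄e^{iθ₄}.
Eliminating the other unknown: ω₃ = r₂ω₂ sin(θ₄−θ₂) / [r₃ sin(θ₃−θ₄)].
Numerator sine = -0.60182; denominator sine = -0.68582.
Result = 0.0895·24.4·(-0.60182) / (0.3291·(-0.68582)) = +5.8228 rad/s; magnitude 5.8228 rad/s.

5.82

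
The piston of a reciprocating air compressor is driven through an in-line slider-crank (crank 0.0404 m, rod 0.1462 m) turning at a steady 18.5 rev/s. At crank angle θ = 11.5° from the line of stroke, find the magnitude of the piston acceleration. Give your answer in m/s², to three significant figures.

ω = 2π·18.5 = 116.2 rad/s
x(θ) = r cosθ + √(L² − r² sin²θ); with ω constant, a = ω²·d²x/dθ².
d²x/dθ² = −r cosθ − r²(cos2θ)/√u − r⁴ sin²2θ/(4u^{3/2}),  u = L² − r² sin²θ = 0.0213096 m².
Substituting r = 0.0404 m, L = 0.1462 m, θ = 11.5°: d²x/dθ² = -0.049914 m.
a = ω²·d²x/dθ² = (116.2)²·(-0.049914) = -674.41 m/s²;  |a| = 674.41 m/s².

674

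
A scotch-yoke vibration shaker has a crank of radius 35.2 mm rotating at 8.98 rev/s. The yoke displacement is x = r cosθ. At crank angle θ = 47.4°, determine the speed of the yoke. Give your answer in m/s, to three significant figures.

ω = 56.42 rad/s (from 8.98 rev/s).
x = r cosθ ⇒ ẋ = −rω sinθ.
|v| = rω|sinθ| = 0.0352·56.42·|sin 47.4°| = 1.462 m/s.

1.46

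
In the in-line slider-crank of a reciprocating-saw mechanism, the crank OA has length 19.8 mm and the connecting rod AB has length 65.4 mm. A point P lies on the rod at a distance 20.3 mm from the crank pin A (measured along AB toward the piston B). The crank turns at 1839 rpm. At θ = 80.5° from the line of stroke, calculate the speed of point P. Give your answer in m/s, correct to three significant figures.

3.85

ω = 192.6 rad/s.  Crank-pin speed |V_A| = rω = 3.8131 m/s, perpendicular to OA.
Rod angle: sinφ = −(r/L) sinθ ⇒ φ = -17.374°; ω_rod = −rω cosθ/√(L²−r²sin²θ) = -10.083 rad/s.
V_P = V_A + ω_rod × AP, with AP = 0.0203 m along the rod.
Components: V_Px = −rω sinθ − a·ω_rod·sinφ = -3.8219 m/s;  V_Py = rω cosθ + a·ω_rod·cosφ = +0.43399 m/s.
|V_P| = √(V_Px² + V_Py²) = 3.8465 m/s.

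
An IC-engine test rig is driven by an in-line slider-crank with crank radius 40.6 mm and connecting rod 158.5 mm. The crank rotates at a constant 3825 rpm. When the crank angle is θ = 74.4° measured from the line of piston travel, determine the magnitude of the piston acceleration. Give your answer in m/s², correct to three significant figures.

ω = 2π·3825/60 = 400.6 rad/s
x(θ) = r cosθ + √(L² − r² sin²θ); with ω constant, a = ω²·d²x/dθ².
d²x/dθ² = −r cosθ − r²(cos2θ)/√u − r⁴ sin²2θ/(4u^{3/2}),  u = L² − r² sin²θ = 0.0235931 m².
Substituting r = 0.0406 m, L = 0.1585 m, θ = 74.4°: d²x/dθ² = -0.0017891 m.
a = ω²·d²x/dθ² = (400.6)²·(-0.0017891) = -287.05 m/s²;  |a| = 287.05 m/s².

287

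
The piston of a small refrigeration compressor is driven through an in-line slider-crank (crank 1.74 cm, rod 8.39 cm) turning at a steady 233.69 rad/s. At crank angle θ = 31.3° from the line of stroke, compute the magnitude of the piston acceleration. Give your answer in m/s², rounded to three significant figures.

905

ω = 233.7 rad/s
x(θ) = r cosθ + √(L² − r² sin²θ); with ω constant, a = ω²·d²x/dθ².
d²x/dθ² = −r cosθ − r²(cos2θ)/√u − r⁴ sin²2θ/(4u^{3/2}),  u = L² − r² sin²θ = 0.0069575 m².
Substituting r = 0.0174 m, L = 0.0839 m, θ = 31.3°: d²x/dθ² = -0.016569 m.
a = ω²·d²x/dθ² = (233.7)²·(-0.016569) = -904.86 m/s²;  |a| = 904.86 m/s².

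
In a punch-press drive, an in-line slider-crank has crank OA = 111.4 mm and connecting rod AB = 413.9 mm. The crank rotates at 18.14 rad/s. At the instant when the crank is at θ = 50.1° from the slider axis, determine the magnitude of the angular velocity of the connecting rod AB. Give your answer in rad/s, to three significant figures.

3.20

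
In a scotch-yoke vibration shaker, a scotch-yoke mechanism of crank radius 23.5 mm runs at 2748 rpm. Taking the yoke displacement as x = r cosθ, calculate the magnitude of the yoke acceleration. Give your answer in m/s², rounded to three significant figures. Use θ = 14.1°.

ω = 287.8 rad/s (from 2748 rpm).
x = r cosθ ⇒ ẍ = −rω² cosθ (ω constant).
|a| = rω²|cosθ| = 0.0235·(287.8)²·|cos 14.1°| = 1887.4 m/s².

1890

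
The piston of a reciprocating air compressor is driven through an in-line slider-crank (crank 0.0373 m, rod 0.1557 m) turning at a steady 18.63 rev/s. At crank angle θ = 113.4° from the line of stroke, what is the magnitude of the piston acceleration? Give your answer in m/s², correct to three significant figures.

ω = 2π·18.6 = 117.1 rad/s
x(θ) = r cosθ + √(L² − r² sin²θ); with ω constant, a = ω²·d²x/dθ².
d²x/dθ² = −r cosθ − r²(cos2θ)/√u − r⁴ sin²2θ/(4u^{3/2}),  u = L² − r² sin²θ = 0.0230706 m².
Substituting r = 0.0373 m, L = 0.1557 m, θ = 113.4°: d²x/dθ² = +0.021011 m.
a = ω²·d²x/dθ² = (117.1)²·(+0.021011) = +287.89 m/s²;  |a| = 287.89 m/s².

288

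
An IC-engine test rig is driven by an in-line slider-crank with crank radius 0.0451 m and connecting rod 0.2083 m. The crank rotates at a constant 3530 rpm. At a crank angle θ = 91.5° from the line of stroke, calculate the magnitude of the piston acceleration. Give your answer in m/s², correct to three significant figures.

1530

ω = 2π·3530/60 = 369.7 rad/s
x(θ) = r cosθ + √(L² − r² sin²θ); with ω constant, a = ω²·d²x/dθ².
d²x/dθ² = −r cosθ − r²(cos2θ)/√u − r⁴ sin²2θ/(4u^{3/2}),  u = L² − r² sin²θ = 0.0413563 m².
Substituting r = 0.0451 m, L = 0.2083 m, θ = 91.5°: d²x/dθ² = +0.011168 m.
a = ω²·d²x/dθ² = (369.7)²·(+0.011168) = +1526.2 m/s²;  |a| = 1526.2 m/s².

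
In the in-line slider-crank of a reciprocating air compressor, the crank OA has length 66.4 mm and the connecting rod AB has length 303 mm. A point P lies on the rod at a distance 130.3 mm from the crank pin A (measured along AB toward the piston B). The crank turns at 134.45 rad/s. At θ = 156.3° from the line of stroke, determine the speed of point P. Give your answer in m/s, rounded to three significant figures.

5.70

ω = 134.4 rad/s.  Crank-pin speed |V_A| = rω = 8.9275 m/s, perpendicular to OA.
Rod angle: sinφ = −(r/L) sinθ ⇒ φ = -5.053°; ω_rod = −rω cosθ/√(L²−r²sin²θ) = +27.084 rad/s.
V_P = V_A + ω_rod × AP, with AP = 0.1303 m along the rod.
Components: V_Px = −rω sinθ − a·ω_rod·sinφ = -3.2775 m/s;  V_Py = rω cosθ + a·ω_rod·cosφ = -4.6592 m/s.
|V_P| = √(V_Px² + V_Py²) = 5.6965 m/s.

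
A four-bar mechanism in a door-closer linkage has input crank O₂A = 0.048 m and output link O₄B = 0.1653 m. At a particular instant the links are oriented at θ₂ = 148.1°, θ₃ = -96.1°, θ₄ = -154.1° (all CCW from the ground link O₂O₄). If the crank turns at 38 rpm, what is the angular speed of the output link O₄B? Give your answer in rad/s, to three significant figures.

1.23

ω₂ = 3.979 rad/s (from 38 rpm).
Differentiating the loop-closure r₂e^{iθ₂}+r₃e^{iθ₃}=r₁+r₄e^{iθ₄} gives r₂ω₂e^{iθ₂}+r₃ω₃e^{iθ₃}=r₄ω₄e^{iθ₄}.
Eliminating the other unknown: ω₄ = r₂ω₂ sin(θ₂−θ₃) / [r₄ sin(θ₄−θ₃)].
Numerator sine = -0.90032; denominator sine = -0.84805.
Result = 0.048·3.979·(-0.90032) / (0.1653·(-0.84805)) = +1.2268 rad/s; magnitude 1.2268 rad/s.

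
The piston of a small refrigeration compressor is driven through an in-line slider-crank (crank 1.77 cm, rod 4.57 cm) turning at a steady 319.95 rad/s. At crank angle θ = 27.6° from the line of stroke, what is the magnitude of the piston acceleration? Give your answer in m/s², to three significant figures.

ω = 319.9 rad/s
x(θ) = r cosθ + √(L² − r² sin²θ); with ω constant, a = ω²·d²x/dθ².
d²x/dθ² = −r cosθ − r²(cos2θ)/√u − r⁴ sin²2θ/(4u^{3/2}),  u = L² − r² sin²θ = 0.00202124 m².
Substituting r = 0.0177 m, L = 0.0457 m, θ = 27.6°: d²x/dθ² = -0.019845 m.
a = ω²·d²x/dθ² = (319.9)²·(-0.019845) = -2031.5 m/s²;  |a| = 2031.5 m/s².

2030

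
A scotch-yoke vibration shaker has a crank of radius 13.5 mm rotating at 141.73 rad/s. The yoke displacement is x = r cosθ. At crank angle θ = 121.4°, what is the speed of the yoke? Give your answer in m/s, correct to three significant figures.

ω = 141.7 rad/s
x = r cosθ ⇒ ẋ = −rω sinθ.
|v| = rω|sinθ| = 0.0135·141.7·|sin 121.4°| = 1.6331 m/s.

1.63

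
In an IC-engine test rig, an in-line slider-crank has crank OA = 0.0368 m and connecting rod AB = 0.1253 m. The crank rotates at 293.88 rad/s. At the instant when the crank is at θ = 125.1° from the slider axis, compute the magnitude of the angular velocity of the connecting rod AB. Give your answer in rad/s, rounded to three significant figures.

51.1

ω = 293.9 rad/s
The rod makes angle φ with the slider axis where L sinφ = r sinθ; differentiating, L cosφ·φ̇ = r ω cosθ.
L cosφ = √(L² − r² sin²θ) = 0.12163 m.
|ω_rod| = r ω |cosθ| / √(L² − r² sin²θ) = 0.0368·293.9·0.57501/0.12163 = 51.127 rad/s.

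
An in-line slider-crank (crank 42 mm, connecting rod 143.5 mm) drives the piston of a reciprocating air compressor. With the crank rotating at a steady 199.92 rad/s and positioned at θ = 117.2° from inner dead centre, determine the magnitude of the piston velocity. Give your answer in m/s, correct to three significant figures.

ω = 199.9 rad/s
For an in-line slider-crank, x = r cosθ + √(L² − r² sin²θ), so v = −rω sinθ·[1 + r cosθ/√(L² − r² sin²θ)].
With r = 0.042 m, L = 0.1435 m, θ = 117.2°: √(L² − r² sin²θ) = 0.13855 m.
v = −0.042·199.9·0.88942·[1 + 0.042·-0.45710/0.13855] = -6.4333 m/s.
|v| = 6.4333 m/s.

6.43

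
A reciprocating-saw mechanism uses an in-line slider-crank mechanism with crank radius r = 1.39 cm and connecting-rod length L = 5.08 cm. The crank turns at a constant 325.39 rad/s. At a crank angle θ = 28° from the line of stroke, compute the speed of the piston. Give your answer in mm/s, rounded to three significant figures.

ω = 325.4 rad/s
For an in-line slider-crank, x = r cosθ + √(L² − r² sin²θ), so v = −rω sinθ·[1 + r cosθ/√(L² − r² sin²θ)].
With r = 0.0139 m, L = 0.0508 m, θ = 28°: √(L² − r² sin²θ) = 0.050379 m.
v = −0.0139·325.4·0.46947·[1 + 0.0139·0.88295/0.050379] = -2.6407 m/s.
|v| = 2.6407 m/s = 2640.7 mm/s.

2640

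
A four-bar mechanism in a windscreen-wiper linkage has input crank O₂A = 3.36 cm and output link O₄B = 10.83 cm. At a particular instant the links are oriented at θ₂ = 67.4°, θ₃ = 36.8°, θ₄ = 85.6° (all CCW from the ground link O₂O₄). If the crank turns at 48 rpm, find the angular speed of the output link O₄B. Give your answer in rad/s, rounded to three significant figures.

ω₂ = 5.027 rad/s (from 48 rpm).
Differentiating the loop-closure r₂e^{iθ₂}+r₃e^{iθ₃}=r₁+r₄e^{iθ₄} gives r₂ω₂e^{iθ₂}+r₃ω₃e^{iθ₃}=r₄ω₄e^{iθ₄}.
Eliminating the other unknown: ω₄ = r₂ω₂ sin(θ₂−θ₃) / [r₄ sin(θ₄−θ₃)].
Numerator sine = +0.50904; denominator sine = +0.75241.
Result = 0.0336·5.027·(+0.50904) / (0.1083·(+0.75241)) = +1.0551 rad/s; magnitude 1.0551 rad/s.

1.06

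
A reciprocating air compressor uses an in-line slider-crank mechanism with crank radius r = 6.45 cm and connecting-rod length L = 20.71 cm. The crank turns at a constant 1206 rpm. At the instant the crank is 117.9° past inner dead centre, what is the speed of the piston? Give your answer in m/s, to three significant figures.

6.11

ω = 2π·1206/60 = 126.3 rad/s
For an in-line slider-crank, x = r cosθ + √(L² − r² sin²θ), so v = −rω sinθ·[1 + r cosθ/√(L² − r² sin²θ)].
With r = 0.0645 m, L = 0.2071 m, θ = 117.9°: √(L² − r² sin²θ) = 0.1991 m.
v = −0.0645·126.3·0.88377·[1 + 0.0645·-0.46793/0.1991] = -6.1077 m/s.
|v| = 6.1077 m/s.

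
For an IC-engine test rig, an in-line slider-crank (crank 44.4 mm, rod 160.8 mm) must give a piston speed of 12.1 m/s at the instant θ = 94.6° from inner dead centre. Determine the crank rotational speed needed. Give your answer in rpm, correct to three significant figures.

2670

For an in-line slider-crank, |v_piston| = rω|sinθ|·[1 + r cosθ/√(L² − r² sin²θ)].
With r = 0.0444 m, L = 0.1608 m, θ = 94.6°: the bracketed kinematic factor |dx/dθ| = 0.043238 m.
ω = v/|dx/dθ| = 12.1/0.043238 = 279.85 rad/s.
N = 60ω/(2π) = 2672.4 rpm.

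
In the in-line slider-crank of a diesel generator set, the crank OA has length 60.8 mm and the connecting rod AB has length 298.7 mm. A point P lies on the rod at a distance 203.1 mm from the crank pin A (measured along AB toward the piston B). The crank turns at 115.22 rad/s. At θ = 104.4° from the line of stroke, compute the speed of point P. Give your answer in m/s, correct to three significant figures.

6.57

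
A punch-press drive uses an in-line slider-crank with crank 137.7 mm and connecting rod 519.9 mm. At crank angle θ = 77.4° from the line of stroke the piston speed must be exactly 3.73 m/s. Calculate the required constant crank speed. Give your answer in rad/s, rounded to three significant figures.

26.2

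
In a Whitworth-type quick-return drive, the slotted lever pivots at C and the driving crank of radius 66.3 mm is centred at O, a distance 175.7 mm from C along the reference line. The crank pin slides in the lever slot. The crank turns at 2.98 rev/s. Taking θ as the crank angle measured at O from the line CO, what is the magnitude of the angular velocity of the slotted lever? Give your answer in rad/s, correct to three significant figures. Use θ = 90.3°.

ω = 18.72 rad/s (from 2.98 rev/s).
Crank pin A relative to C: A = (d + r cosθ, r sinθ); lever angle φ = atan2(r sinθ, d + r cosθ).
Differentiating tanφ: φ̇ = rω(d cosθ + r)/(d² + r² + 2dr cosθ).
d² + r² + 2dr cosθ = |CA|² = 0.0351442 m²;  d cosθ + r = +0.06538 m.
|ω_lever| = |0.0663·18.72·+0.06538| / 0.0351442 = 2.3094 rad/s.

2.31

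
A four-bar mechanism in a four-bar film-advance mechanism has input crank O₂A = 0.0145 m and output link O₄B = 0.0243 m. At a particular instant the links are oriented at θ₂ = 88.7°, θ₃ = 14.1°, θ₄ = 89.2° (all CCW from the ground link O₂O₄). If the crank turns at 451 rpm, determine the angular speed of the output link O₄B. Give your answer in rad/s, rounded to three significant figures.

ω₂ = 47.23 rad/s (from 451 rpm).
Differentiating the loop-closure r₂e^{iθ₂}+r₃e^{iθ₃}=r₁+r₄e^{iθ₄} gives r₂ω₂e^{iθ₂}+r₃ω₃e^{iθ₃}=r₄ω₄e^{iθ₄}.
Eliminating the other unknown: ω₄ = r₂ω₂ sin(θ₂−θ₃) / [r₄ sin(θ₄−θ₃)].
Numerator sine = +0.96410; denominator sine = +0.96638.
Result = 0.0145·47.23·(+0.96410) / (0.0243·(+0.96638)) = +28.115 rad/s; magnitude 28.115 rad/s.

28.1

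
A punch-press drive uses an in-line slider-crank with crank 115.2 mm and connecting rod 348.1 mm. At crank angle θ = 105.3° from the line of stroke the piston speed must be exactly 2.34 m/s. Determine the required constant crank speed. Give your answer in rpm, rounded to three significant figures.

222

For an in-line slider-crank, |v_piston| = rω|sinθ|·[1 + r cosθ/√(L² − r² sin²θ)].
With r = 0.1152 m, L = 0.3481 m, θ = 105.3°: the bracketed kinematic factor |dx/dθ| = 0.10088 m.
ω = v/|dx/dθ| = 2.34/0.10088 = 23.196 rad/s.
N = 60ω/(2π) = 221.51 rpm.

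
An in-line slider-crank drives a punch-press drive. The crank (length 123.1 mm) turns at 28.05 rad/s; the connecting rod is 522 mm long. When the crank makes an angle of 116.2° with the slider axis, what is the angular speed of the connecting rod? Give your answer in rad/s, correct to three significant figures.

ω = 28.05 rad/s
The rod makes angle φ with the slider axis where L sinφ = r sinθ; differentiating, L cosφ·φ̇ = r ω cosθ.
L cosφ = √(L² − r² sin²θ) = 0.51018 m.
|ω_rod| = r ω |cosθ| / √(L² − r² sin²θ) = 0.1231·28.05·0.44151/0.51018 = 2.9882 rad/s.

2.99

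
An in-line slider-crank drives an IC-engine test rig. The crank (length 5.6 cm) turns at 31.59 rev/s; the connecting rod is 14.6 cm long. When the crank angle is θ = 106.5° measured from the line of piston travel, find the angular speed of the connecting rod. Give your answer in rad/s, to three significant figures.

23.3

ω = 198.5 rad/s (converted from 31.59 rev/s).
The rod makes angle φ with the slider axis where L sinφ = r sinθ; differentiating, L cosφ·φ̇ = r ω cosθ.
L cosφ = √(L² − r² sin²θ) = 0.13577 m.
|ω_rod| = r ω |cosθ| / √(L² − r² sin²θ) = 0.056·198.5·0.28402/0.13577 = 23.252 rad/s.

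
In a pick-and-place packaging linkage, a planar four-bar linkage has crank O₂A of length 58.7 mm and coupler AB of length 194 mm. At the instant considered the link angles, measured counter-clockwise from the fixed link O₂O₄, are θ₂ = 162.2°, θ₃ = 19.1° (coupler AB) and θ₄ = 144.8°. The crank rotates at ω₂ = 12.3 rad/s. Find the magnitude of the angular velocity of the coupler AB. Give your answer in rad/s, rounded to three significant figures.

ω₂ = 12.3 rad/s
Differentiating the loop-closure r₂e^{iθ₂}+r₃e^{iθ₃}=r₁+r₄e^{iθ₄} gives r₂ω₂e^{iθ₂}+r₃ω₃e^{iθ₃}=r₄ω₄e^{iθ₄}.
Eliminating the other unknown: ω₃ = r₂ω₂ sin(θ₄−θ₂) / [r₃ sin(θ₃−θ₄)].
Numerator sine = -0.29904; denominator sine = -0.81208.
Result = 0.0587·12.3·(-0.29904) / (0.194·(-0.81208)) = +1.3705 rad/s; magnitude 1.3705 rad/s.

1.37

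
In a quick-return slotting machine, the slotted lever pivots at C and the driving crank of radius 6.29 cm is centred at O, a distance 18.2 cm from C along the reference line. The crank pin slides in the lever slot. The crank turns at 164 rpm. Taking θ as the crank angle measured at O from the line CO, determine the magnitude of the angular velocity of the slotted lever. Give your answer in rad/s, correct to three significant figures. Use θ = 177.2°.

9.04

ω = 17.17 rad/s (from 164 rpm).
Crank pin A relative to C: A = (d + r cosθ, r sinθ); lever angle φ = atan2(r sinθ, d + r cosθ).
Differentiating tanφ: φ̇ = rω(d cosθ + r)/(d² + r² + 2dr cosθ).
d² + r² + 2dr cosθ = |CA|² = 0.0142121 m²;  d cosθ + r = -0.11888 m.
|ω_lever| = |0.0629·17.17·-0.11888| / 0.0142121 = 9.0361 rad/s.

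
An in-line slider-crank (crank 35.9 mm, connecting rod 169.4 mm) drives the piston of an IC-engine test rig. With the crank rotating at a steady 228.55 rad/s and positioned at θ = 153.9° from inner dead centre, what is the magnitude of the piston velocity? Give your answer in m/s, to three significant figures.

2.92

ω = 228.6 rad/s
For an in-line slider-crank, x = r cosθ + √(L² − r² sin²θ), so v = −rω sinθ·[1 + r cosθ/√(L² − r² sin²θ)].
With r = 0.0359 m, L = 0.1694 m, θ = 153.9°: √(L² − r² sin²θ) = 0.16866 m.
v = −0.0359·228.6·0.43994·[1 + 0.0359·-0.89803/0.16866] = -2.9197 m/s.
|v| = 2.9197 m/s.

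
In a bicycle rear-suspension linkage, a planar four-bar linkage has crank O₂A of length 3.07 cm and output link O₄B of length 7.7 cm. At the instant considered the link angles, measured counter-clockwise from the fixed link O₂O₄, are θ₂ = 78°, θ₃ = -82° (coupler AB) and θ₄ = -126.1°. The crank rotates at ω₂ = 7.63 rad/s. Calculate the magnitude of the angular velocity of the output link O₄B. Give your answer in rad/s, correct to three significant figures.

ω₂ = 7.63 rad/s
Differentiating the loop-closure r₂e^{iθ₂}+r₃e^{iθ₃}=r₁+r₄e^{iθ₄} gives r₂ω₂e^{iθ₂}+r₃ω₃e^{iθ₃}=r₄ω₄e^{iθ₄}.
Eliminating the other unknown: ω₄ = r₂ω₂ sin(θ₂−θ₃) / [r₄ sin(θ₄−θ₃)].
Numerator sine = +0.34202; denominator sine = -0.69591.
Result = 0.0307·7.63·(+0.34202) / (0.077·(-0.69591)) = -1.4951 rad/s; magnitude 1.4951 rad/s.

1.50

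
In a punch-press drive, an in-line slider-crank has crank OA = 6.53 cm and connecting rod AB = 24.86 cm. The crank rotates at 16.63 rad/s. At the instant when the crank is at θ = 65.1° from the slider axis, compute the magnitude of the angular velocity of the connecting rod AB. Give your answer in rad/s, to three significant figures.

1.89

ω = 16.63 rad/s
The rod makes angle φ with the slider axis where L sinφ = r sinθ; differentiating, L cosφ·φ̇ = r ω cosθ.
L cosφ = √(L² − r² sin²θ) = 0.24144 m.
|ω_rod| = r ω |cosθ| / √(L² − r² sin²θ) = 0.0653·16.63·0.42104/0.24144 = 1.8937 rad/s.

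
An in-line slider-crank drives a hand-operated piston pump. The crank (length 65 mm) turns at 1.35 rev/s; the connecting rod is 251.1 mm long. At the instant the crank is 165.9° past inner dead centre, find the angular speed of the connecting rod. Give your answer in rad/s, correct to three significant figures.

2.13

ω = 8.482 rad/s (converted from 1.35 rev/s).
The rod makes angle φ with the slider axis where L sinφ = r sinθ; differentiating, L cosφ·φ̇ = r ω cosθ.
L cosφ = √(L² − r² sin²θ) = 0.2506 m.
|ω_rod| = r ω |cosθ| / √(L² − r² sin²θ) = 0.065·8.482·0.96987/0.2506 = 2.1338 rad/s.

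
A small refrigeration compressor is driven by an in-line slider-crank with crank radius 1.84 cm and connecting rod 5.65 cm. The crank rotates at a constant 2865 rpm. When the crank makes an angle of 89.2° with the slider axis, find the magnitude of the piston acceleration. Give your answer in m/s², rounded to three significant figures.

547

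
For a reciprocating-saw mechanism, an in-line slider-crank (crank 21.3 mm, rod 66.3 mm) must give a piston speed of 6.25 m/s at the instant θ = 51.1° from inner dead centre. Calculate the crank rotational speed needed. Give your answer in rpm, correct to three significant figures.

2980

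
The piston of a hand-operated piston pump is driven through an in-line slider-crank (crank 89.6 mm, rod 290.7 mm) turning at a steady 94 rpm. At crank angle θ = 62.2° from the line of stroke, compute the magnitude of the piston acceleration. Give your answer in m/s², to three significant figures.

ω = 2π·94/60 = 9.844 rad/s
x(θ) = r cosθ + √(L² − r² sin²θ); with ω constant, a = ω²·d²x/dθ².
d²x/dθ² = −r cosθ − r²(cos2θ)/√u − r⁴ sin²2θ/(4u^{3/2}),  u = L² − r² sin²θ = 0.0782246 m².
Substituting r = 0.0896 m, L = 0.2907 m, θ = 62.2°: d²x/dθ² = -0.026073 m.
a = ω²·d²x/dθ² = (9.844)²·(-0.026073) = -2.5264 m/s²;  |a| = 2.5264 m/s².

2.53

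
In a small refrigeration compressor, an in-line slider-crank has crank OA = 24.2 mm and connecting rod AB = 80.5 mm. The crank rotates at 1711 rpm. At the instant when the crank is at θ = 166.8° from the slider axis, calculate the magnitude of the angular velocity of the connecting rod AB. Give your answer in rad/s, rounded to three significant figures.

ω = 179.2 rad/s (converted from 1711 rpm).
The rod makes angle φ with the slider axis where L sinφ = r sinθ; differentiating, L cosφ·φ̇ = r ω cosθ.
L cosφ = √(L² − r² sin²θ) = 0.08031 m.
|ω_rod| = r ω |cosθ| / √(L² − r² sin²θ) = 0.0242·179.2·0.97358/0.08031 = 52.565 rad/s.

52.6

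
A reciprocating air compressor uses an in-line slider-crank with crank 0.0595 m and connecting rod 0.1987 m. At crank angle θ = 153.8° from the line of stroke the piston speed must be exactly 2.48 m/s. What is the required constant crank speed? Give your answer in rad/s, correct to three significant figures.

130

For an in-line slider-crank, |v_piston| = rω|sinθ|·[1 + r cosθ/√(L² − r² sin²θ)].
With r = 0.0595 m, L = 0.1987 m, θ = 153.8°: the bracketed kinematic factor |dx/dθ| = 0.019149 m.
ω = v/|dx/dθ| = 2.48/0.019149 = 129.51 rad/s.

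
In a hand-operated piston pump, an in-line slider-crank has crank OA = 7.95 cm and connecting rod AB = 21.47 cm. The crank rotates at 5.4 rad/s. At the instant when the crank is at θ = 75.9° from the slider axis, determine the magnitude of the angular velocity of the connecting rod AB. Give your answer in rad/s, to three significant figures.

0.522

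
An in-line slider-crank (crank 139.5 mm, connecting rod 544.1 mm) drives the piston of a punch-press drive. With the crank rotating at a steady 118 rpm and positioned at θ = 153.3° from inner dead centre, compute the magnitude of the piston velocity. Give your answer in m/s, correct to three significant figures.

ω = 2π·118/60 = 12.36 rad/s
For an in-line slider-crank, x = r cosθ + √(L² − r² sin²θ), so v = −rω sinθ·[1 + r cosθ/√(L² − r² sin²θ)].
With r = 0.1395 m, L = 0.5441 m, θ = 153.3°: √(L² − r² sin²θ) = 0.54048 m.
v = −0.1395·12.36·0.44932·[1 + 0.1395·-0.89337/0.54048] = -0.59594 m/s.
|v| = 0.59594 m/s.

0.596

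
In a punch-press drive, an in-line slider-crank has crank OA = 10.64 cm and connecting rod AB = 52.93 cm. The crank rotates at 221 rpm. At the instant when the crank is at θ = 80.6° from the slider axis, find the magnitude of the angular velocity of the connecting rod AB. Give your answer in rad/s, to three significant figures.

0.775

ω = 23.14 rad/s (converted from 221 rpm).
The rod makes angle φ with the slider axis where L sinφ = r sinθ; differentiating, L cosφ·φ̇ = r ω cosθ.
L cosφ = √(L² − r² sin²θ) = 0.51879 m.
|ω_rod| = r ω |cosθ| / √(L² − r² sin²θ) = 0.1064·23.14·0.16333/0.51879 = 0.77523 rad/s.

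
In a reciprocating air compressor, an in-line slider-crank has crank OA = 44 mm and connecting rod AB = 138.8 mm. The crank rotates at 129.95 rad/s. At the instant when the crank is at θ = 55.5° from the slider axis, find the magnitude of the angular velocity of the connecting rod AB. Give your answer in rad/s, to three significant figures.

ω = 129.9 rad/s
The rod makes angle φ with the slider axis where L sinφ = r sinθ; differentiating, L cosφ·φ̇ = r ω cosθ.
L cosφ = √(L² − r² sin²θ) = 0.13398 m.
|ω_rod| = r ω |cosθ| / √(L² − r² sin²θ) = 0.044·129.9·0.56641/0.13398 = 24.172 rad/s.

24.2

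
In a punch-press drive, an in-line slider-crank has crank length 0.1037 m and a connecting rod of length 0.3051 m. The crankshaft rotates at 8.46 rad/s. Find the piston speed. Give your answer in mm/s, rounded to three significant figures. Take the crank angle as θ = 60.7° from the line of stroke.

898

ω = 8.46 rad/s
For an in-line slider-crank, x = r cosθ + √(L² − r² sin²θ), so v = −rω sinθ·[1 + r cosθ/√(L² − r² sin²θ)].
With r = 0.1037 m, L = 0.3051 m, θ = 60.7°: √(L² − r² sin²θ) = 0.29139 m.
v = −0.1037·8.46·0.87207·[1 + 0.1037·0.48938/0.29139] = -0.89831 m/s.
|v| = 0.89831 m/s = 898.31 mm/s.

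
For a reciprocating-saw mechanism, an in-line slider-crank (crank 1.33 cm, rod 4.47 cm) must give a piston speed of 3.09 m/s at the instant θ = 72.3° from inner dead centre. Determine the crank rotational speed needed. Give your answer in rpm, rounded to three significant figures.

For an in-line slider-crank, |v_piston| = rω|sinθ|·[1 + r cosθ/√(L² − r² sin²θ)].
With r = 0.0133 m, L = 0.0447 m, θ = 72.3°: the bracketed kinematic factor |dx/dθ| = 0.013866 m.
ω = v/|dx/dθ| = 3.09/0.013866 = 222.85 rad/s.
N = 60ω/(2π) = 2128.1 rpm.

2130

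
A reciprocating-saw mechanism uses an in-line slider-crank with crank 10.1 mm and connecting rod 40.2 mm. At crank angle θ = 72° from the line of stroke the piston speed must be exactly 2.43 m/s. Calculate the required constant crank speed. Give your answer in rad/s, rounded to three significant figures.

For an in-line slider-crank, |v_piston| = rω|sinθ|·[1 + r cosθ/√(L² − r² sin²θ)].
With r = 0.0101 m, L = 0.0402 m, θ = 72°: the bracketed kinematic factor |dx/dθ| = 0.010374 m.
ω = v/|dx/dθ| = 2.43/0.010374 = 234.25 rad/s.

234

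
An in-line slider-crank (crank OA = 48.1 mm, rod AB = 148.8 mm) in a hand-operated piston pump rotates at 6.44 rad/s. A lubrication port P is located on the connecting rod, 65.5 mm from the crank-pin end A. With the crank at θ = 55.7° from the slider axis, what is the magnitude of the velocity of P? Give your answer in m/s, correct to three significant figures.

0.294

ω = 6.44 rad/s.  Crank-pin speed |V_A| = rω = 0.30976 m/s, perpendicular to OA.
Rod angle: sinφ = −(r/L) sinθ ⇒ φ = -15.488°; ω_rod = −rω cosθ/√(L²−r²sin²θ) = -1.2173 rad/s.
V_P = V_A + ω_rod × AP, with AP = 0.0655 m along the rod.
Components: V_Px = −rω sinθ − a·ω_rod·sinφ = -0.27719 m/s;  V_Py = rω cosθ + a·ω_rod·cosφ = +0.097721 m/s.
|V_P| = √(V_Px² + V_Py²) = 0.29391 m/s.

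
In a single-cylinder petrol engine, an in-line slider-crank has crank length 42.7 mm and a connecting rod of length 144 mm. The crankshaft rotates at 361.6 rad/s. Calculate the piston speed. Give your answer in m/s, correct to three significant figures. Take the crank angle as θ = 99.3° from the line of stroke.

ω = 361.6 rad/s
For an in-line slider-crank, x = r cosθ + √(L² − r² sin²θ), so v = −rω sinθ·[1 + r cosθ/√(L² − r² sin²θ)].
With r = 0.0427 m, L = 0.144 m, θ = 99.3°: √(L² − r² sin²θ) = 0.1377 m.
v = −0.0427·361.6·0.98686·[1 + 0.0427·-0.16160/0.1377] = -14.474 m/s.
|v| = 14.474 m/s.

14.5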